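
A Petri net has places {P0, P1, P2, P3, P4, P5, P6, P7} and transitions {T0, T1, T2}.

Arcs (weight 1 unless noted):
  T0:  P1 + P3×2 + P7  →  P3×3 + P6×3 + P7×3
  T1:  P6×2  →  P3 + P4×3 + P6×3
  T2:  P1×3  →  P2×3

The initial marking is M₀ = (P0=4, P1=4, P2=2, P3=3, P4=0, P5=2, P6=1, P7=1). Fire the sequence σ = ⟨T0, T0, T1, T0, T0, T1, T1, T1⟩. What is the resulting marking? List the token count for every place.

step 1: fire T0:  (P0=4, P1=4, P2=2, P3=3, P4=0, P5=2, P6=1, P7=1) → (P0=4, P1=3, P2=2, P3=4, P4=0, P5=2, P6=4, P7=3)
step 2: fire T0:  (P0=4, P1=3, P2=2, P3=4, P4=0, P5=2, P6=4, P7=3) → (P0=4, P1=2, P2=2, P3=5, P4=0, P5=2, P6=7, P7=5)
step 3: fire T1:  (P0=4, P1=2, P2=2, P3=5, P4=0, P5=2, P6=7, P7=5) → (P0=4, P1=2, P2=2, P3=6, P4=3, P5=2, P6=8, P7=5)
step 4: fire T0:  (P0=4, P1=2, P2=2, P3=6, P4=3, P5=2, P6=8, P7=5) → (P0=4, P1=1, P2=2, P3=7, P4=3, P5=2, P6=11, P7=7)
step 5: fire T0:  (P0=4, P1=1, P2=2, P3=7, P4=3, P5=2, P6=11, P7=7) → (P0=4, P1=0, P2=2, P3=8, P4=3, P5=2, P6=14, P7=9)
step 6: fire T1:  (P0=4, P1=0, P2=2, P3=8, P4=3, P5=2, P6=14, P7=9) → (P0=4, P1=0, P2=2, P3=9, P4=6, P5=2, P6=15, P7=9)
step 7: fire T1:  (P0=4, P1=0, P2=2, P3=9, P4=6, P5=2, P6=15, P7=9) → (P0=4, P1=0, P2=2, P3=10, P4=9, P5=2, P6=16, P7=9)
step 8: fire T1:  (P0=4, P1=0, P2=2, P3=10, P4=9, P5=2, P6=16, P7=9) → (P0=4, P1=0, P2=2, P3=11, P4=12, P5=2, P6=17, P7=9)

(P0=4, P1=0, P2=2, P3=11, P4=12, P5=2, P6=17, P7=9)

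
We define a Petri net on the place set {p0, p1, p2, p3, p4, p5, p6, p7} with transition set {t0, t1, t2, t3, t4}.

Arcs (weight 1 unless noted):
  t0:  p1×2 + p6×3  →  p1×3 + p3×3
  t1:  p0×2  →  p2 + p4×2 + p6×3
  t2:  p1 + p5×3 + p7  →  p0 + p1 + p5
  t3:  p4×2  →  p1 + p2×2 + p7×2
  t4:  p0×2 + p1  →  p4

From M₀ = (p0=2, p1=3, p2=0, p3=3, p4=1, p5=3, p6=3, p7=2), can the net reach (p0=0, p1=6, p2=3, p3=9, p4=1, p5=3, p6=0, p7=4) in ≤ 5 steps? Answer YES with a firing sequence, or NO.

YES — reachable via ⟨t0, t1, t0, t3⟩ (4 firings)

step 1: fire t0:  (p0=2, p1=3, p2=0, p3=3, p4=1, p5=3, p6=3, p7=2) → (p0=2, p1=4, p2=0, p3=6, p4=1, p5=3, p6=0, p7=2)
step 2: fire t1:  (p0=2, p1=4, p2=0, p3=6, p4=1, p5=3, p6=0, p7=2) → (p0=0, p1=4, p2=1, p3=6, p4=3, p5=3, p6=3, p7=2)
step 3: fire t0:  (p0=0, p1=4, p2=1, p3=6, p4=3, p5=3, p6=3, p7=2) → (p0=0, p1=5, p2=1, p3=9, p4=3, p5=3, p6=0, p7=2)
step 4: fire t3:  (p0=0, p1=5, p2=1, p3=9, p4=3, p5=3, p6=0, p7=2) → (p0=0, p1=6, p2=3, p3=9, p4=1, p5=3, p6=0, p7=4)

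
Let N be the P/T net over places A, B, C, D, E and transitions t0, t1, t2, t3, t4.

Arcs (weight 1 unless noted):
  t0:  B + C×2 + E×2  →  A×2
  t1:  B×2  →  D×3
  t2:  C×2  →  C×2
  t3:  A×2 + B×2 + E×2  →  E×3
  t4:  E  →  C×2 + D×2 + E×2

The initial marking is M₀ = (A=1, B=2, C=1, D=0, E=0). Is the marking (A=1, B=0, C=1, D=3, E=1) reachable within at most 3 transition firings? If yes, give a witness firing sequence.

depth 0: 1 marking
depth 1: 2 markings reached so far
depth 2: 2 markings reached so far
(frontier empty at depth 2; search complete)
target is not among the 2 markings reachable within 3 steps

NO — not reachable within 3 firings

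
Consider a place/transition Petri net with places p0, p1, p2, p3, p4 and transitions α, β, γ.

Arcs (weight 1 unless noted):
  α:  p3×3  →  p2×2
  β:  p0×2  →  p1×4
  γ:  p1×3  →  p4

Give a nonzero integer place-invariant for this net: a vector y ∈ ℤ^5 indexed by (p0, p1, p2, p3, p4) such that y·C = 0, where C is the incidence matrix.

y = (p0:0, p1:0, p2:3, p3:2, p4:0)

Incidence matrix C (rows=places, cols=transitions):
        α    β    γ
   p0   0   -2    0
   p1   0    4   -3
   p2   2    0    0
   p3  -3    0    0
   p4   0    0    1

Candidate y = [0, 0, 3, 2, 0]; check y·C column-wise:
  col α: 3·2 + 2·-3 = 0
  col β: 0·-2 + 0·4 + 3·0 + 2·0 = 0
  col γ: 0·-3 + 3·0 + 2·0 + 0·1 = 0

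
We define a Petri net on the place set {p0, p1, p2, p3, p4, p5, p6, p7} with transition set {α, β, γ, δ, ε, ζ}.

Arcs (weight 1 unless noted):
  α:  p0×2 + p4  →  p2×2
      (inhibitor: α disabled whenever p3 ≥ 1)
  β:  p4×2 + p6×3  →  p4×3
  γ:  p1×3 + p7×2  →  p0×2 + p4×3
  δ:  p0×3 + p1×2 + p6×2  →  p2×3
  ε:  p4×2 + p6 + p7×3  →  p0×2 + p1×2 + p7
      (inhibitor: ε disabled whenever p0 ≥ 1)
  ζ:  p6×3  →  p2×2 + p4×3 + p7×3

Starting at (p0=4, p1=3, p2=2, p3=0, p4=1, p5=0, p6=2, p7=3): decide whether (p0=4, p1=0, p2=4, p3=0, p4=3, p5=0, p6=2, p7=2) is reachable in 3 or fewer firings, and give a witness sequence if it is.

NO — not reachable within 3 firings

depth 0: 1 marking
depth 1: 4 markings reached so far
depth 2: 5 markings reached so far
depth 3: 6 markings reached so far
target is not among the 6 markings reachable within 3 steps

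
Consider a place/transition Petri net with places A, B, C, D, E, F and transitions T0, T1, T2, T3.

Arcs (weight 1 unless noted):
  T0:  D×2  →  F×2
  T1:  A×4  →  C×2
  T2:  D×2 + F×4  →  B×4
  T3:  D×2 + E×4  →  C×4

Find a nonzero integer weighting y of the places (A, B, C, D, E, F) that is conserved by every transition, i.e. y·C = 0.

y = (A:1, B:0, C:2, D:0, E:2, F:0)

Incidence matrix C (rows=places, cols=transitions):
       T0   T1   T2   T3
    A   0   -4    0    0
    B   0    0    4    0
    C   0    2    0    4
    D  -2    0   -2   -2
    E   0    0    0   -4
    F   2    0   -4    0

Candidate y = [1, 0, 2, 0, 2, 0]; check y·C column-wise:
  col T0: 1·0 + 2·0 + 0·-2 + 2·0 + 0·2 = 0
  col T1: 1·-4 + 2·2 + 2·0 = 0
  col T2: 1·0 + 0·4 + 2·0 + 0·-2 + 2·0 + 0·-4 = 0
  col T3: 1·0 + 2·4 + 0·-2 + 2·-4 = 0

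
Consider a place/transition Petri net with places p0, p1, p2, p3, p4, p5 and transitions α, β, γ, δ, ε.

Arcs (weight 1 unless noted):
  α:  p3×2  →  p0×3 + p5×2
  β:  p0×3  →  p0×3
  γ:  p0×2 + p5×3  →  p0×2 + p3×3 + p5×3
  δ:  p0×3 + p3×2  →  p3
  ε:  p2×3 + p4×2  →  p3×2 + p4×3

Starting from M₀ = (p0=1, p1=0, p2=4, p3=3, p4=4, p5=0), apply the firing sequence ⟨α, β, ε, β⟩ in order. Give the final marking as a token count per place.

step 1: fire α:  (p0=1, p1=0, p2=4, p3=3, p4=4, p5=0) → (p0=4, p1=0, p2=4, p3=1, p4=4, p5=2)
step 2: fire β:  (p0=4, p1=0, p2=4, p3=1, p4=4, p5=2) → (p0=4, p1=0, p2=4, p3=1, p4=4, p5=2)
step 3: fire ε:  (p0=4, p1=0, p2=4, p3=1, p4=4, p5=2) → (p0=4, p1=0, p2=1, p3=3, p4=5, p5=2)
step 4: fire β:  (p0=4, p1=0, p2=1, p3=3, p4=5, p5=2) → (p0=4, p1=0, p2=1, p3=3, p4=5, p5=2)

(p0=4, p1=0, p2=1, p3=3, p4=5, p5=2)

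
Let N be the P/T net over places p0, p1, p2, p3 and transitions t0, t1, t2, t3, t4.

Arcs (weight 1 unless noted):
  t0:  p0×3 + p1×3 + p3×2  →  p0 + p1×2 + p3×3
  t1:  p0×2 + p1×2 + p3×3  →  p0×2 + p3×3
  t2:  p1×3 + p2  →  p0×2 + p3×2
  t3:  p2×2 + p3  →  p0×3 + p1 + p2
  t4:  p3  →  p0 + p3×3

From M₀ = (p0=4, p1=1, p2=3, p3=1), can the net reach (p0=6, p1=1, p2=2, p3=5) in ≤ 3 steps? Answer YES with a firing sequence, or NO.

depth 0: 1 marking
depth 1: 3 markings reached so far
depth 2: 5 markings reached so far
depth 3: 8 markings reached so far
target is not among the 8 markings reachable within 3 steps

NO — not reachable within 3 firings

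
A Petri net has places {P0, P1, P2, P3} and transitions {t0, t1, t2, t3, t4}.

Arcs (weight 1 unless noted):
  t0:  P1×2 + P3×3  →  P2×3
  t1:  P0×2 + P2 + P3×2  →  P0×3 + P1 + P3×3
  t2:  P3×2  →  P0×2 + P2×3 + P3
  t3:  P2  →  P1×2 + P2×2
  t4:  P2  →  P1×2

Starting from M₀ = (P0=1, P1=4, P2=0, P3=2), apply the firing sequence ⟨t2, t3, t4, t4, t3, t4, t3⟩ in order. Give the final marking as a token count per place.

step 1: fire t2:  (P0=1, P1=4, P2=0, P3=2) → (P0=3, P1=4, P2=3, P3=1)
step 2: fire t3:  (P0=3, P1=4, P2=3, P3=1) → (P0=3, P1=6, P2=4, P3=1)
step 3: fire t4:  (P0=3, P1=6, P2=4, P3=1) → (P0=3, P1=8, P2=3, P3=1)
step 4: fire t4:  (P0=3, P1=8, P2=3, P3=1) → (P0=3, P1=10, P2=2, P3=1)
step 5: fire t3:  (P0=3, P1=10, P2=2, P3=1) → (P0=3, P1=12, P2=3, P3=1)
step 6: fire t4:  (P0=3, P1=12, P2=3, P3=1) → (P0=3, P1=14, P2=2, P3=1)
step 7: fire t3:  (P0=3, P1=14, P2=2, P3=1) → (P0=3, P1=16, P2=3, P3=1)

(P0=3, P1=16, P2=3, P3=1)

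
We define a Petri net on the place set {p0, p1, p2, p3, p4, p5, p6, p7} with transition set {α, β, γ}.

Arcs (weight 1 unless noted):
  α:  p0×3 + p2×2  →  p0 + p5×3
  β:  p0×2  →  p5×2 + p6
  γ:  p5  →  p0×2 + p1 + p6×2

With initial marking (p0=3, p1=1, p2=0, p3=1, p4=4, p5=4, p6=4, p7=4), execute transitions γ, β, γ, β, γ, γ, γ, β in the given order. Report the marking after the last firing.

step 1: fire γ:  (p0=3, p1=1, p2=0, p3=1, p4=4, p5=4, p6=4, p7=4) → (p0=5, p1=2, p2=0, p3=1, p4=4, p5=3, p6=6, p7=4)
step 2: fire β:  (p0=5, p1=2, p2=0, p3=1, p4=4, p5=3, p6=6, p7=4) → (p0=3, p1=2, p2=0, p3=1, p4=4, p5=5, p6=7, p7=4)
step 3: fire γ:  (p0=3, p1=2, p2=0, p3=1, p4=4, p5=5, p6=7, p7=4) → (p0=5, p1=3, p2=0, p3=1, p4=4, p5=4, p6=9, p7=4)
step 4: fire β:  (p0=5, p1=3, p2=0, p3=1, p4=4, p5=4, p6=9, p7=4) → (p0=3, p1=3, p2=0, p3=1, p4=4, p5=6, p6=10, p7=4)
step 5: fire γ:  (p0=3, p1=3, p2=0, p3=1, p4=4, p5=6, p6=10, p7=4) → (p0=5, p1=4, p2=0, p3=1, p4=4, p5=5, p6=12, p7=4)
step 6: fire γ:  (p0=5, p1=4, p2=0, p3=1, p4=4, p5=5, p6=12, p7=4) → (p0=7, p1=5, p2=0, p3=1, p4=4, p5=4, p6=14, p7=4)
step 7: fire γ:  (p0=7, p1=5, p2=0, p3=1, p4=4, p5=4, p6=14, p7=4) → (p0=9, p1=6, p2=0, p3=1, p4=4, p5=3, p6=16, p7=4)
step 8: fire β:  (p0=9, p1=6, p2=0, p3=1, p4=4, p5=3, p6=16, p7=4) → (p0=7, p1=6, p2=0, p3=1, p4=4, p5=5, p6=17, p7=4)

(p0=7, p1=6, p2=0, p3=1, p4=4, p5=5, p6=17, p7=4)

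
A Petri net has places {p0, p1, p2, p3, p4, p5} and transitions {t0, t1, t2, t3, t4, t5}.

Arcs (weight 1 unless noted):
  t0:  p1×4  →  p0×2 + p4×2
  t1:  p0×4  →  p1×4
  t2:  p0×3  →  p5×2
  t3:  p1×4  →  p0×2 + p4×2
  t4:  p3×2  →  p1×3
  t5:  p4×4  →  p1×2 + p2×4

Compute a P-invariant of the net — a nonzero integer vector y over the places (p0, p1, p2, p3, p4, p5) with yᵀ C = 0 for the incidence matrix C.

Incidence matrix C (rows=places, cols=transitions):
       t0   t1   t2   t3   t4   t5
   p0   2   -4   -3    2    0    0
   p1  -4    4    0   -4    3    2
   p2   0    0    0    0    0    4
   p3   0    0    0    0   -2    0
   p4   2    0    0    2    0   -4
   p5   0    0    2    0    0    0

Candidate y = [2, 2, 1, 3, 2, 3]; check y·C column-wise:
  col t0: 2·2 + 2·-4 + 1·0 + 3·0 + 2·2 + 3·0 = 0
  col t1: 2·-4 + 2·4 + 1·0 + 3·0 + 2·0 + 3·0 = 0
  col t2: 2·-3 + 2·0 + 1·0 + 3·0 + 2·0 + 3·2 = 0
  col t3: 2·2 + 2·-4 + 1·0 + 3·0 + 2·2 + 3·0 = 0
  col t4: 2·0 + 2·3 + 1·0 + 3·-2 + 2·0 + 3·0 = 0
  col t5: 2·0 + 2·2 + 1·4 + 3·0 + 2·-4 + 3·0 = 0

y = (p0:2, p1:2, p2:1, p3:3, p4:2, p5:3)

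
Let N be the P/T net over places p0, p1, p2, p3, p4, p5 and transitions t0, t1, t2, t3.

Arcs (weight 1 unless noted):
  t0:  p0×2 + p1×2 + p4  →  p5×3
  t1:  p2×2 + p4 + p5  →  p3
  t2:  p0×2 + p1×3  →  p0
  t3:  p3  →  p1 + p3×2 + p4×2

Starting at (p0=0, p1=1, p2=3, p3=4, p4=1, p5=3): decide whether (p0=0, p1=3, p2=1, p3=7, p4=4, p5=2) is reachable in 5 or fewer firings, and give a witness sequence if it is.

YES — reachable via ⟨t1, t3, t3⟩ (3 firings)

step 1: fire t1:  (p0=0, p1=1, p2=3, p3=4, p4=1, p5=3) → (p0=0, p1=1, p2=1, p3=5, p4=0, p5=2)
step 2: fire t3:  (p0=0, p1=1, p2=1, p3=5, p4=0, p5=2) → (p0=0, p1=2, p2=1, p3=6, p4=2, p5=2)
step 3: fire t3:  (p0=0, p1=2, p2=1, p3=6, p4=2, p5=2) → (p0=0, p1=3, p2=1, p3=7, p4=4, p5=2)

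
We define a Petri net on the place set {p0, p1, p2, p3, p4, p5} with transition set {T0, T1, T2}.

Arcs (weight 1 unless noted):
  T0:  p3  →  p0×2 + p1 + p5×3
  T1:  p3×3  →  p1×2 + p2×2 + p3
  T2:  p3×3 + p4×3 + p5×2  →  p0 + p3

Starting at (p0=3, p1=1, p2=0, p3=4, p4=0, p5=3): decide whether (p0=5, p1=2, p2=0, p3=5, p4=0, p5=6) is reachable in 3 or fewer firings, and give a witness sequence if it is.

depth 0: 1 marking
depth 1: 3 markings reached so far
depth 2: 5 markings reached so far
depth 3: 7 markings reached so far
target is not among the 7 markings reachable within 3 steps

NO — not reachable within 3 firings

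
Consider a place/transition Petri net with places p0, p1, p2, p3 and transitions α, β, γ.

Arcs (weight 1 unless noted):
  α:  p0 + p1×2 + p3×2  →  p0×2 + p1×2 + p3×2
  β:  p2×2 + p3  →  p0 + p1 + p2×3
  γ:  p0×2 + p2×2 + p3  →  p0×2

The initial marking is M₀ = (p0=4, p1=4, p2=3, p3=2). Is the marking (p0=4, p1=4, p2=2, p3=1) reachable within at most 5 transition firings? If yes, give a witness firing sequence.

depth 0: 1 marking
depth 1: 4 markings reached so far
depth 2: 9 markings reached so far
depth 3: 14 markings reached so far
depth 4: 19 markings reached so far
depth 5: 24 markings reached so far
target is not among the 24 markings reachable within 5 steps

NO — not reachable within 5 firings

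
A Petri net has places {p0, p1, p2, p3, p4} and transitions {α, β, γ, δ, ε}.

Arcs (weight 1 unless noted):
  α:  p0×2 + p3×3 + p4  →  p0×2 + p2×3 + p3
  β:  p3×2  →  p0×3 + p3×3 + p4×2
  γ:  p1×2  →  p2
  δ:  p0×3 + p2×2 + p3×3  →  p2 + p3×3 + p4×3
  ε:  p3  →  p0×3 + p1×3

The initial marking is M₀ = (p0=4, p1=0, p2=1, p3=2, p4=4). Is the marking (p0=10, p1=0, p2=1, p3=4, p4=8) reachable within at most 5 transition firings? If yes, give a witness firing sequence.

YES — reachable via ⟨β, β⟩ (2 firings)

step 1: fire β:  (p0=4, p1=0, p2=1, p3=2, p4=4) → (p0=7, p1=0, p2=1, p3=3, p4=6)
step 2: fire β:  (p0=7, p1=0, p2=1, p3=3, p4=6) → (p0=10, p1=0, p2=1, p3=4, p4=8)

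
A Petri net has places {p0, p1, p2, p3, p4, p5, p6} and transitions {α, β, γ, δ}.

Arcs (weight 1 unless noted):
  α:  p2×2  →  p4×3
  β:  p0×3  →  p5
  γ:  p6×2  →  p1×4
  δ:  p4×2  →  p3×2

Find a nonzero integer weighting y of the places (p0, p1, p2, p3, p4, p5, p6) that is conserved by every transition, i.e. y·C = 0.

Incidence matrix C (rows=places, cols=transitions):
        α    β    γ    δ
   p0   0   -3    0    0
   p1   0    0    4    0
   p2  -2    0    0    0
   p3   0    0    0    2
   p4   3    0    0   -2
   p5   0    1    0    0
   p6   0    0   -2    0

Candidate y = [0, 0, 3, 2, 2, 0, 0]; check y·C column-wise:
  col α: 3·-2 + 2·0 + 2·3 = 0
  col β: 0·-3 + 3·0 + 2·0 + 2·0 + 0·1 = 0
  col γ: 0·4 + 3·0 + 2·0 + 2·0 + 0·-2 = 0
  col δ: 3·0 + 2·2 + 2·-2 = 0

y = (p0:0, p1:0, p2:3, p3:2, p4:2, p5:0, p6:0)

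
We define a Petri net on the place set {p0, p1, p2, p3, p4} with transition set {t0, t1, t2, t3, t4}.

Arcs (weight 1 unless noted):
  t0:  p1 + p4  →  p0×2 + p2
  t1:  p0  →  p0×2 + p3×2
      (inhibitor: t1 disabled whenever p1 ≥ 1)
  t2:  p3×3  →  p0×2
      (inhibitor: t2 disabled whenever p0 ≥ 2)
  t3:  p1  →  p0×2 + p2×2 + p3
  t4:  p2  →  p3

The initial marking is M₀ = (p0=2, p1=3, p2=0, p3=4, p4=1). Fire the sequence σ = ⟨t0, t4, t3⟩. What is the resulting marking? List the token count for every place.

step 1: fire t0:  (p0=2, p1=3, p2=0, p3=4, p4=1) → (p0=4, p1=2, p2=1, p3=4, p4=0)
step 2: fire t4:  (p0=4, p1=2, p2=1, p3=4, p4=0) → (p0=4, p1=2, p2=0, p3=5, p4=0)
step 3: fire t3:  (p0=4, p1=2, p2=0, p3=5, p4=0) → (p0=6, p1=1, p2=2, p3=6, p4=0)

(p0=6, p1=1, p2=2, p3=6, p4=0)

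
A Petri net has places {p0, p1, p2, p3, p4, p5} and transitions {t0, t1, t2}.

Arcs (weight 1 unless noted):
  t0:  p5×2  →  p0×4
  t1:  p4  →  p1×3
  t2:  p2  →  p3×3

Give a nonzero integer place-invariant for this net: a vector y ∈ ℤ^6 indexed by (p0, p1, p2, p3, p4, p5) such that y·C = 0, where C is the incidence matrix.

y = (p0:0, p1:0, p2:3, p3:1, p4:0, p5:0)

Incidence matrix C (rows=places, cols=transitions):
       t0   t1   t2
   p0   4    0    0
   p1   0    3    0
   p2   0    0   -1
   p3   0    0    3
   p4   0   -1    0
   p5  -2    0    0

Candidate y = [0, 0, 3, 1, 0, 0]; check y·C column-wise:
  col t0: 0·4 + 3·0 + 1·0 + 0·-2 = 0
  col t1: 0·3 + 3·0 + 1·0 + 0·-1 = 0
  col t2: 3·-1 + 1·3 = 0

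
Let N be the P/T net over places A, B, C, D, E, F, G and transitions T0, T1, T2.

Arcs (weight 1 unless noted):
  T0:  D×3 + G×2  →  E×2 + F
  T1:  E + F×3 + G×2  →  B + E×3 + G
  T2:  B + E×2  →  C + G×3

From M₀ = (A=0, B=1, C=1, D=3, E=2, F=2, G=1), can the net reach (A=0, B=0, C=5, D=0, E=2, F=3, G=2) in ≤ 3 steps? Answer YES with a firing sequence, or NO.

NO — not reachable within 3 firings

depth 0: 1 marking
depth 1: 2 markings reached so far
depth 2: 3 markings reached so far
depth 3: 4 markings reached so far
target is not among the 4 markings reachable within 3 steps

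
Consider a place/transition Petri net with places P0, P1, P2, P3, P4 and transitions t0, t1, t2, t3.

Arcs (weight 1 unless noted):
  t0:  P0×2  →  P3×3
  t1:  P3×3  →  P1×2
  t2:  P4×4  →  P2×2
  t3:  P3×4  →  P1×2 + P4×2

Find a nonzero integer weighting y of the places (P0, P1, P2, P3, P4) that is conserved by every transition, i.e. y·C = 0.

Incidence matrix C (rows=places, cols=transitions):
       t0   t1   t2   t3
   P0  -2    0    0    0
   P1   0    2    0    2
   P2   0    0    2    0
   P3   3   -3    0   -4
   P4   0    0   -4    2

Candidate y = [3, 3, 2, 2, 1]; check y·C column-wise:
  col t0: 3·-2 + 3·0 + 2·0 + 2·3 + 1·0 = 0
  col t1: 3·0 + 3·2 + 2·0 + 2·-3 + 1·0 = 0
  col t2: 3·0 + 3·0 + 2·2 + 2·0 + 1·-4 = 0
  col t3: 3·0 + 3·2 + 2·0 + 2·-4 + 1·2 = 0

y = (P0:3, P1:3, P2:2, P3:2, P4:1)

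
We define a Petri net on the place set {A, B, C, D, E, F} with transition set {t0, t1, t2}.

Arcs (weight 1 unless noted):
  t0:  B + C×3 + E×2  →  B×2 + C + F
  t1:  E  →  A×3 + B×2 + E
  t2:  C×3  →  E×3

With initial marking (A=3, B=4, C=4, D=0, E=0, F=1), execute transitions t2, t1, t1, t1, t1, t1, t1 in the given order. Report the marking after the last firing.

(A=21, B=16, C=1, D=0, E=3, F=1)

step 1: fire t2:  (A=3, B=4, C=4, D=0, E=0, F=1) → (A=3, B=4, C=1, D=0, E=3, F=1)
step 2: fire t1:  (A=3, B=4, C=1, D=0, E=3, F=1) → (A=6, B=6, C=1, D=0, E=3, F=1)
step 3: fire t1:  (A=6, B=6, C=1, D=0, E=3, F=1) → (A=9, B=8, C=1, D=0, E=3, F=1)
step 4: fire t1:  (A=9, B=8, C=1, D=0, E=3, F=1) → (A=12, B=10, C=1, D=0, E=3, F=1)
step 5: fire t1:  (A=12, B=10, C=1, D=0, E=3, F=1) → (A=15, B=12, C=1, D=0, E=3, F=1)
step 6: fire t1:  (A=15, B=12, C=1, D=0, E=3, F=1) → (A=18, B=14, C=1, D=0, E=3, F=1)
step 7: fire t1:  (A=18, B=14, C=1, D=0, E=3, F=1) → (A=21, B=16, C=1, D=0, E=3, F=1)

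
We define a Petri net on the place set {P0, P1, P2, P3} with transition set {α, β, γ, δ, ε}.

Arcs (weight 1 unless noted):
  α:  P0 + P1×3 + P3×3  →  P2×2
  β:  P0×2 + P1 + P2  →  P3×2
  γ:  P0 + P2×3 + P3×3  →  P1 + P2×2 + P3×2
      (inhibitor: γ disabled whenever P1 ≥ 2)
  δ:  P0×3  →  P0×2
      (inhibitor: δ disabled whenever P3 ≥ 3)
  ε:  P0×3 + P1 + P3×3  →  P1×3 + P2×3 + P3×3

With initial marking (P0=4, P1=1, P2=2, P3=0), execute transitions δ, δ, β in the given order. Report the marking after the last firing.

(P0=0, P1=0, P2=1, P3=2)

step 1: fire δ:  (P0=4, P1=1, P2=2, P3=0) → (P0=3, P1=1, P2=2, P3=0)
step 2: fire δ:  (P0=3, P1=1, P2=2, P3=0) → (P0=2, P1=1, P2=2, P3=0)
step 3: fire β:  (P0=2, P1=1, P2=2, P3=0) → (P0=0, P1=0, P2=1, P3=2)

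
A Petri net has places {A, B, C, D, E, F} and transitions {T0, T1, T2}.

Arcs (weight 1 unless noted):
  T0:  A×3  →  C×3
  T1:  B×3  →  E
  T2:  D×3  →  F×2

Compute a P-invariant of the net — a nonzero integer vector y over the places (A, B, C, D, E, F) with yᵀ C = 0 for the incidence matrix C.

Incidence matrix C (rows=places, cols=transitions):
       T0   T1   T2
    A  -3    0    0
    B   0   -3    0
    C   3    0    0
    D   0    0   -3
    E   0    1    0
    F   0    0    2

Candidate y = [1, 0, 1, 0, 0, 0]; check y·C column-wise:
  col T0: 1·-3 + 1·3 = 0
  col T1: 1·0 + 0·-3 + 1·0 + 0·1 = 0
  col T2: 1·0 + 1·0 + 0·-3 + 0·2 = 0

y = (A:1, B:0, C:1, D:0, E:0, F:0)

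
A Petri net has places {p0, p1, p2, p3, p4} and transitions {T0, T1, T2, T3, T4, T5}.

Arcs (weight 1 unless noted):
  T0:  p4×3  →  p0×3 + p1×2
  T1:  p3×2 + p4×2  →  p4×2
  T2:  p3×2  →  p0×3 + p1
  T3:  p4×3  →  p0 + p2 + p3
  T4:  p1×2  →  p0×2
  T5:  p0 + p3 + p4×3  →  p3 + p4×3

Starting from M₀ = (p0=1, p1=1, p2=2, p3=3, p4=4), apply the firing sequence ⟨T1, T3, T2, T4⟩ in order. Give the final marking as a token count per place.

step 1: fire T1:  (p0=1, p1=1, p2=2, p3=3, p4=4) → (p0=1, p1=1, p2=2, p3=1, p4=4)
step 2: fire T3:  (p0=1, p1=1, p2=2, p3=1, p4=4) → (p0=2, p1=1, p2=3, p3=2, p4=1)
step 3: fire T2:  (p0=2, p1=1, p2=3, p3=2, p4=1) → (p0=5, p1=2, p2=3, p3=0, p4=1)
step 4: fire T4:  (p0=5, p1=2, p2=3, p3=0, p4=1) → (p0=7, p1=0, p2=3, p3=0, p4=1)

(p0=7, p1=0, p2=3, p3=0, p4=1)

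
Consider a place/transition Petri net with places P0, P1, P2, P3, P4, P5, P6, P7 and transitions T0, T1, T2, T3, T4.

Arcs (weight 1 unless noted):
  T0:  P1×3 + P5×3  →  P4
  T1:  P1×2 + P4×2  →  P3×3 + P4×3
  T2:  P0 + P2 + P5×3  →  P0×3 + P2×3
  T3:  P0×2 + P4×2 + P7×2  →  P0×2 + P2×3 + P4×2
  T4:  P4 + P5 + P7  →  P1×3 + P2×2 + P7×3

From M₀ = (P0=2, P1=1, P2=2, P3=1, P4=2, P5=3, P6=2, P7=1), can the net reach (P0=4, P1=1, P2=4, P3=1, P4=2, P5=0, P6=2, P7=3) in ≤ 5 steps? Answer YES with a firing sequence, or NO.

depth 0: 1 marking
depth 1: 3 markings reached so far
depth 2: 4 markings reached so far
depth 3: 4 markings reached so far
(frontier empty at depth 3; search complete)
target is not among the 4 markings reachable within 5 steps

NO — not reachable within 5 firings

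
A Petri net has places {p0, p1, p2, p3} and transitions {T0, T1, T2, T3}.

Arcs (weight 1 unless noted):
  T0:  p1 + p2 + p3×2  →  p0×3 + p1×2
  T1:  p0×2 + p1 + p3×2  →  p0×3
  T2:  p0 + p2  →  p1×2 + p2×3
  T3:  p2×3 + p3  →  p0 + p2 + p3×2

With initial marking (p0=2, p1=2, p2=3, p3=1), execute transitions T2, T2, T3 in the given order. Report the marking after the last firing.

step 1: fire T2:  (p0=2, p1=2, p2=3, p3=1) → (p0=1, p1=4, p2=5, p3=1)
step 2: fire T2:  (p0=1, p1=4, p2=5, p3=1) → (p0=0, p1=6, p2=7, p3=1)
step 3: fire T3:  (p0=0, p1=6, p2=7, p3=1) → (p0=1, p1=6, p2=5, p3=2)

(p0=1, p1=6, p2=5, p3=2)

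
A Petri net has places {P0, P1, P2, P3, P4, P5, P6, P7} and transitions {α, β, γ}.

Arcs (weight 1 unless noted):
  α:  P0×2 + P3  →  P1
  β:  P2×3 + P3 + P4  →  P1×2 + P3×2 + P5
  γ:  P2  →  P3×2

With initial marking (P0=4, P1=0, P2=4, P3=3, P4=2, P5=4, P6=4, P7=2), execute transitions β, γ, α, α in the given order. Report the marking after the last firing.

step 1: fire β:  (P0=4, P1=0, P2=4, P3=3, P4=2, P5=4, P6=4, P7=2) → (P0=4, P1=2, P2=1, P3=4, P4=1, P5=5, P6=4, P7=2)
step 2: fire γ:  (P0=4, P1=2, P2=1, P3=4, P4=1, P5=5, P6=4, P7=2) → (P0=4, P1=2, P2=0, P3=6, P4=1, P5=5, P6=4, P7=2)
step 3: fire α:  (P0=4, P1=2, P2=0, P3=6, P4=1, P5=5, P6=4, P7=2) → (P0=2, P1=3, P2=0, P3=5, P4=1, P5=5, P6=4, P7=2)
step 4: fire α:  (P0=2, P1=3, P2=0, P3=5, P4=1, P5=5, P6=4, P7=2) → (P0=0, P1=4, P2=0, P3=4, P4=1, P5=5, P6=4, P7=2)

(P0=0, P1=4, P2=0, P3=4, P4=1, P5=5, P6=4, P7=2)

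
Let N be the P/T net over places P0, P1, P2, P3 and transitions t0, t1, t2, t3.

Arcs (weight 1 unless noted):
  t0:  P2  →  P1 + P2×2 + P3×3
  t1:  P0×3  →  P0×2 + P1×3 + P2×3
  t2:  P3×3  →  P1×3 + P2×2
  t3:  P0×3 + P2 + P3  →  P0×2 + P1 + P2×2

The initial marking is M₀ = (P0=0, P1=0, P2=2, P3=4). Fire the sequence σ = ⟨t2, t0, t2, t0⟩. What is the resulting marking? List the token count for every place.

(P0=0, P1=8, P2=8, P3=4)

step 1: fire t2:  (P0=0, P1=0, P2=2, P3=4) → (P0=0, P1=3, P2=4, P3=1)
step 2: fire t0:  (P0=0, P1=3, P2=4, P3=1) → (P0=0, P1=4, P2=5, P3=4)
step 3: fire t2:  (P0=0, P1=4, P2=5, P3=4) → (P0=0, P1=7, P2=7, P3=1)
step 4: fire t0:  (P0=0, P1=7, P2=7, P3=1) → (P0=0, P1=8, P2=8, P3=4)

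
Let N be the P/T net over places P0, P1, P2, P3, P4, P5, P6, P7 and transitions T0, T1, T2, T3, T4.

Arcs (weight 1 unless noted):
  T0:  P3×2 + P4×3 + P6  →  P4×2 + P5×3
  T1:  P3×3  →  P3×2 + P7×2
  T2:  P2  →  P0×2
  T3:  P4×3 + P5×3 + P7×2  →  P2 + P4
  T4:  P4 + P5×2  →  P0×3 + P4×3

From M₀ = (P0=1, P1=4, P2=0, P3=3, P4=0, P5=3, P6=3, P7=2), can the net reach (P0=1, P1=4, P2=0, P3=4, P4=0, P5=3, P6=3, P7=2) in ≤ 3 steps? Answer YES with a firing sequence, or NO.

NO — not reachable within 3 firings

depth 0: 1 marking
depth 1: 2 markings reached so far
depth 2: 2 markings reached so far
(frontier empty at depth 2; search complete)
target is not among the 2 markings reachable within 3 steps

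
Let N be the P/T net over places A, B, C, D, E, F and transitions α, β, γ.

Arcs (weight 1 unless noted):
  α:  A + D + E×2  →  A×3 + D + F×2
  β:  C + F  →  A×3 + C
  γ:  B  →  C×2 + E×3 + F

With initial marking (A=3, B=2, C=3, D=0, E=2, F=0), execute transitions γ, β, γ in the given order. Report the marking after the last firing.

step 1: fire γ:  (A=3, B=2, C=3, D=0, E=2, F=0) → (A=3, B=1, C=5, D=0, E=5, F=1)
step 2: fire β:  (A=3, B=1, C=5, D=0, E=5, F=1) → (A=6, B=1, C=5, D=0, E=5, F=0)
step 3: fire γ:  (A=6, B=1, C=5, D=0, E=5, F=0) → (A=6, B=0, C=7, D=0, E=8, F=1)

(A=6, B=0, C=7, D=0, E=8, F=1)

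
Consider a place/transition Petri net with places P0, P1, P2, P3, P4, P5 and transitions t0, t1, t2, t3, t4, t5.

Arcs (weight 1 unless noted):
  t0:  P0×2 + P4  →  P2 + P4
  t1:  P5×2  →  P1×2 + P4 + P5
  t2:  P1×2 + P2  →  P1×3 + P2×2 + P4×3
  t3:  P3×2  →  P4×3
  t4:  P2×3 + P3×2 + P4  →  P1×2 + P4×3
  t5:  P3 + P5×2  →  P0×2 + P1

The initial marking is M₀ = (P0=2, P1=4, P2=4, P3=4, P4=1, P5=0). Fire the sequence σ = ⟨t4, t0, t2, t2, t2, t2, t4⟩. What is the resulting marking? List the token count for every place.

step 1: fire t4:  (P0=2, P1=4, P2=4, P3=4, P4=1, P5=0) → (P0=2, P1=6, P2=1, P3=2, P4=3, P5=0)
step 2: fire t0:  (P0=2, P1=6, P2=1, P3=2, P4=3, P5=0) → (P0=0, P1=6, P2=2, P3=2, P4=3, P5=0)
step 3: fire t2:  (P0=0, P1=6, P2=2, P3=2, P4=3, P5=0) → (P0=0, P1=7, P2=3, P3=2, P4=6, P5=0)
step 4: fire t2:  (P0=0, P1=7, P2=3, P3=2, P4=6, P5=0) → (P0=0, P1=8, P2=4, P3=2, P4=9, P5=0)
step 5: fire t2:  (P0=0, P1=8, P2=4, P3=2, P4=9, P5=0) → (P0=0, P1=9, P2=5, P3=2, P4=12, P5=0)
step 6: fire t2:  (P0=0, P1=9, P2=5, P3=2, P4=12, P5=0) → (P0=0, P1=10, P2=6, P3=2, P4=15, P5=0)
step 7: fire t4:  (P0=0, P1=10, P2=6, P3=2, P4=15, P5=0) → (P0=0, P1=12, P2=3, P3=0, P4=17, P5=0)

(P0=0, P1=12, P2=3, P3=0, P4=17, P5=0)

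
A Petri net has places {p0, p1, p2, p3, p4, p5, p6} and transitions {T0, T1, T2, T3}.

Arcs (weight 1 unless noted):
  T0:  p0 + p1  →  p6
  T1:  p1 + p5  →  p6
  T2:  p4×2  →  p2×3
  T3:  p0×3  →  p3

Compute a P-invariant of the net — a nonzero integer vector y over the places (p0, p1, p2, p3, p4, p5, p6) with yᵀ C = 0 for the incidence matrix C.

y = (p0:0, p1:0, p2:2, p3:0, p4:3, p5:0, p6:0)

Incidence matrix C (rows=places, cols=transitions):
       T0   T1   T2   T3
   p0  -1    0    0   -3
   p1  -1   -1    0    0
   p2   0    0    3    0
   p3   0    0    0    1
   p4   0    0   -2    0
   p5   0   -1    0    0
   p6   1    1    0    0

Candidate y = [0, 0, 2, 0, 3, 0, 0]; check y·C column-wise:
  col T0: 0·-1 + 0·-1 + 2·0 + 3·0 + 0·1 = 0
  col T1: 0·-1 + 2·0 + 3·0 + 0·-1 + 0·1 = 0
  col T2: 2·3 + 3·-2 = 0
  col T3: 0·-3 + 2·0 + 0·1 + 3·0 = 0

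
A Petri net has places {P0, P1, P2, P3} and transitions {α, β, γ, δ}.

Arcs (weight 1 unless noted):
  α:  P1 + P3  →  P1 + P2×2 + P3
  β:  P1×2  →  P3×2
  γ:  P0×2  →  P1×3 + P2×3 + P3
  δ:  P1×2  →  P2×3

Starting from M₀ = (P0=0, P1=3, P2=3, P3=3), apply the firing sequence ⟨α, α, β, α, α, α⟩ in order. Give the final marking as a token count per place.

(P0=0, P1=1, P2=13, P3=5)

step 1: fire α:  (P0=0, P1=3, P2=3, P3=3) → (P0=0, P1=3, P2=5, P3=3)
step 2: fire α:  (P0=0, P1=3, P2=5, P3=3) → (P0=0, P1=3, P2=7, P3=3)
step 3: fire β:  (P0=0, P1=3, P2=7, P3=3) → (P0=0, P1=1, P2=7, P3=5)
step 4: fire α:  (P0=0, P1=1, P2=7, P3=5) → (P0=0, P1=1, P2=9, P3=5)
step 5: fire α:  (P0=0, P1=1, P2=9, P3=5) → (P0=0, P1=1, P2=11, P3=5)
step 6: fire α:  (P0=0, P1=1, P2=11, P3=5) → (P0=0, P1=1, P2=13, P3=5)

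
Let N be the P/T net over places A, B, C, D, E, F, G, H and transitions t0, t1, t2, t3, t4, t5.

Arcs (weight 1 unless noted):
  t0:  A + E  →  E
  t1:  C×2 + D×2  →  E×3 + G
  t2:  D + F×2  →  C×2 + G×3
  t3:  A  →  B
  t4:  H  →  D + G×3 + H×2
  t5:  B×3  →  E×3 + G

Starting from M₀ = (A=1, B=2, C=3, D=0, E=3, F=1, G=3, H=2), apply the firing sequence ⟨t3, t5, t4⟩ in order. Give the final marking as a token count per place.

step 1: fire t3:  (A=1, B=2, C=3, D=0, E=3, F=1, G=3, H=2) → (A=0, B=3, C=3, D=0, E=3, F=1, G=3, H=2)
step 2: fire t5:  (A=0, B=3, C=3, D=0, E=3, F=1, G=3, H=2) → (A=0, B=0, C=3, D=0, E=6, F=1, G=4, H=2)
step 3: fire t4:  (A=0, B=0, C=3, D=0, E=6, F=1, G=4, H=2) → (A=0, B=0, C=3, D=1, E=6, F=1, G=7, H=3)

(A=0, B=0, C=3, D=1, E=6, F=1, G=7, H=3)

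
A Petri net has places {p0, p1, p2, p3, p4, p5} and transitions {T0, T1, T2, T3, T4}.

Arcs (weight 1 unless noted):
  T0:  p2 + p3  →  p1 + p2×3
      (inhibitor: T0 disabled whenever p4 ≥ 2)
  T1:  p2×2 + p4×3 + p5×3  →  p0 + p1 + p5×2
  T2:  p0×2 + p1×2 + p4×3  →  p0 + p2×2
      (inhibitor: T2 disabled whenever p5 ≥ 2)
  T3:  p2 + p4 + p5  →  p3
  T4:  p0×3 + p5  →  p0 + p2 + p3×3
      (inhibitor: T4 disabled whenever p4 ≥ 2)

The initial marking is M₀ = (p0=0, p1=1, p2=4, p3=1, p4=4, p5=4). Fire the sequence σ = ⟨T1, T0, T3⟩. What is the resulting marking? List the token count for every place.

(p0=1, p1=3, p2=3, p3=1, p4=0, p5=2)

step 1: fire T1:  (p0=0, p1=1, p2=4, p3=1, p4=4, p5=4) → (p0=1, p1=2, p2=2, p3=1, p4=1, p5=3)
step 2: fire T0:  (p0=1, p1=2, p2=2, p3=1, p4=1, p5=3) → (p0=1, p1=3, p2=4, p3=0, p4=1, p5=3)
step 3: fire T3:  (p0=1, p1=3, p2=4, p3=0, p4=1, p5=3) → (p0=1, p1=3, p2=3, p3=1, p4=0, p5=2)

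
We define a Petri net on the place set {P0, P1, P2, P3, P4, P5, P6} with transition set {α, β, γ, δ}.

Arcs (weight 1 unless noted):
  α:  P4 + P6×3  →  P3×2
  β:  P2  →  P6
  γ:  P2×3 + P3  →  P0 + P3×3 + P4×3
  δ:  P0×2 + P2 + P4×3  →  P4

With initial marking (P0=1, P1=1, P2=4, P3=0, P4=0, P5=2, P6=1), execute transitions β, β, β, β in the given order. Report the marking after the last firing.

(P0=1, P1=1, P2=0, P3=0, P4=0, P5=2, P6=5)

step 1: fire β:  (P0=1, P1=1, P2=4, P3=0, P4=0, P5=2, P6=1) → (P0=1, P1=1, P2=3, P3=0, P4=0, P5=2, P6=2)
step 2: fire β:  (P0=1, P1=1, P2=3, P3=0, P4=0, P5=2, P6=2) → (P0=1, P1=1, P2=2, P3=0, P4=0, P5=2, P6=3)
step 3: fire β:  (P0=1, P1=1, P2=2, P3=0, P4=0, P5=2, P6=3) → (P0=1, P1=1, P2=1, P3=0, P4=0, P5=2, P6=4)
step 4: fire β:  (P0=1, P1=1, P2=1, P3=0, P4=0, P5=2, P6=4) → (P0=1, P1=1, P2=0, P3=0, P4=0, P5=2, P6=5)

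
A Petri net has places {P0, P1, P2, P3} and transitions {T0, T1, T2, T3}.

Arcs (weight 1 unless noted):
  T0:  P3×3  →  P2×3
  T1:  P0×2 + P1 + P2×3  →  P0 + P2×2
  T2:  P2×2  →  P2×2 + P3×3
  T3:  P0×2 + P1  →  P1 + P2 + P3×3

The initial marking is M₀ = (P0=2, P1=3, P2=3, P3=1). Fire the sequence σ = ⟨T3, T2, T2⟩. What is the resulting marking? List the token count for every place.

step 1: fire T3:  (P0=2, P1=3, P2=3, P3=1) → (P0=0, P1=3, P2=4, P3=4)
step 2: fire T2:  (P0=0, P1=3, P2=4, P3=4) → (P0=0, P1=3, P2=4, P3=7)
step 3: fire T2:  (P0=0, P1=3, P2=4, P3=7) → (P0=0, P1=3, P2=4, P3=10)

(P0=0, P1=3, P2=4, P3=10)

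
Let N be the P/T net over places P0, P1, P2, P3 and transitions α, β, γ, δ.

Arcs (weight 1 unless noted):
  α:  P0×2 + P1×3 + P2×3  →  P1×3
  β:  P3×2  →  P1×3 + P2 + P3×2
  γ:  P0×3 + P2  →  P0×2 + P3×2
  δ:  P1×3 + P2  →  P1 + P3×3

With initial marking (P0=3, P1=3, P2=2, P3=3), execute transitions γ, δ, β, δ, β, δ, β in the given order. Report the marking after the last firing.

(P0=2, P1=6, P2=1, P3=14)

step 1: fire γ:  (P0=3, P1=3, P2=2, P3=3) → (P0=2, P1=3, P2=1, P3=5)
step 2: fire δ:  (P0=2, P1=3, P2=1, P3=5) → (P0=2, P1=1, P2=0, P3=8)
step 3: fire β:  (P0=2, P1=1, P2=0, P3=8) → (P0=2, P1=4, P2=1, P3=8)
step 4: fire δ:  (P0=2, P1=4, P2=1, P3=8) → (P0=2, P1=2, P2=0, P3=11)
step 5: fire β:  (P0=2, P1=2, P2=0, P3=11) → (P0=2, P1=5, P2=1, P3=11)
step 6: fire δ:  (P0=2, P1=5, P2=1, P3=11) → (P0=2, P1=3, P2=0, P3=14)
step 7: fire β:  (P0=2, P1=3, P2=0, P3=14) → (P0=2, P1=6, P2=1, P3=14)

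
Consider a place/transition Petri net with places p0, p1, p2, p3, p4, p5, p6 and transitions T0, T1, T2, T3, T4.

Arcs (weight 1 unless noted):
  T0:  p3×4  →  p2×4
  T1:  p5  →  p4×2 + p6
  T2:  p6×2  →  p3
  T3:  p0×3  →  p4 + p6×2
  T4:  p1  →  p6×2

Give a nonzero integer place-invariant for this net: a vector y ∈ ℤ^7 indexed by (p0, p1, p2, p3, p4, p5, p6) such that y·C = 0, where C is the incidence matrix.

Incidence matrix C (rows=places, cols=transitions):
       T0   T1   T2   T3   T4
   p0   0    0    0   -3    0
   p1   0    0    0    0   -1
   p2   4    0    0    0    0
   p3  -4    0    1    0    0
   p4   0    2    0    1    0
   p5   0   -1    0    0    0
   p6   0    1   -2    2    2

Candidate y = [1, 0, 0, 0, 3, 6, 0]; check y·C column-wise:
  col T0: 1·0 + 0·4 + 0·-4 + 3·0 + 6·0 = 0
  col T1: 1·0 + 3·2 + 6·-1 + 0·1 = 0
  col T2: 1·0 + 0·1 + 3·0 + 6·0 + 0·-2 = 0
  col T3: 1·-3 + 3·1 + 6·0 + 0·2 = 0
  col T4: 1·0 + 0·-1 + 3·0 + 6·0 + 0·2 = 0

y = (p0:1, p1:0, p2:0, p3:0, p4:3, p5:6, p6:0)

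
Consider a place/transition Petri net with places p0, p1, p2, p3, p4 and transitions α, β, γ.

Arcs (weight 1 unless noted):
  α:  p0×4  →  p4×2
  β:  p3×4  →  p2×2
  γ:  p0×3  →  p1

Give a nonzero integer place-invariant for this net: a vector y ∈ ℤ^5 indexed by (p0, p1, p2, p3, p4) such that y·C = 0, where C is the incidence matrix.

Incidence matrix C (rows=places, cols=transitions):
        α    β    γ
   p0  -4    0   -3
   p1   0    0    1
   p2   0    2    0
   p3   0   -4    0
   p4   2    0    0

Candidate y = [0, 0, 2, 1, 0]; check y·C column-wise:
  col α: 0·-4 + 2·0 + 1·0 + 0·2 = 0
  col β: 2·2 + 1·-4 = 0
  col γ: 0·-3 + 0·1 + 2·0 + 1·0 = 0

y = (p0:0, p1:0, p2:2, p3:1, p4:0)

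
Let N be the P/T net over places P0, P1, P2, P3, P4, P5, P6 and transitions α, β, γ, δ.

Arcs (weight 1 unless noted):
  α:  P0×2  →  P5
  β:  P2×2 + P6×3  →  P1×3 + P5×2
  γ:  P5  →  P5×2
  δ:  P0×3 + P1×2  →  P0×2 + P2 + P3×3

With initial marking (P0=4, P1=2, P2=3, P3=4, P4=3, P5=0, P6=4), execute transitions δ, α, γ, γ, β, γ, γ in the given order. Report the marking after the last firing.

step 1: fire δ:  (P0=4, P1=2, P2=3, P3=4, P4=3, P5=0, P6=4) → (P0=3, P1=0, P2=4, P3=7, P4=3, P5=0, P6=4)
step 2: fire α:  (P0=3, P1=0, P2=4, P3=7, P4=3, P5=0, P6=4) → (P0=1, P1=0, P2=4, P3=7, P4=3, P5=1, P6=4)
step 3: fire γ:  (P0=1, P1=0, P2=4, P3=7, P4=3, P5=1, P6=4) → (P0=1, P1=0, P2=4, P3=7, P4=3, P5=2, P6=4)
step 4: fire γ:  (P0=1, P1=0, P2=4, P3=7, P4=3, P5=2, P6=4) → (P0=1, P1=0, P2=4, P3=7, P4=3, P5=3, P6=4)
step 5: fire β:  (P0=1, P1=0, P2=4, P3=7, P4=3, P5=3, P6=4) → (P0=1, P1=3, P2=2, P3=7, P4=3, P5=5, P6=1)
step 6: fire γ:  (P0=1, P1=3, P2=2, P3=7, P4=3, P5=5, P6=1) → (P0=1, P1=3, P2=2, P3=7, P4=3, P5=6, P6=1)
step 7: fire γ:  (P0=1, P1=3, P2=2, P3=7, P4=3, P5=6, P6=1) → (P0=1, P1=3, P2=2, P3=7, P4=3, P5=7, P6=1)

(P0=1, P1=3, P2=2, P3=7, P4=3, P5=7, P6=1)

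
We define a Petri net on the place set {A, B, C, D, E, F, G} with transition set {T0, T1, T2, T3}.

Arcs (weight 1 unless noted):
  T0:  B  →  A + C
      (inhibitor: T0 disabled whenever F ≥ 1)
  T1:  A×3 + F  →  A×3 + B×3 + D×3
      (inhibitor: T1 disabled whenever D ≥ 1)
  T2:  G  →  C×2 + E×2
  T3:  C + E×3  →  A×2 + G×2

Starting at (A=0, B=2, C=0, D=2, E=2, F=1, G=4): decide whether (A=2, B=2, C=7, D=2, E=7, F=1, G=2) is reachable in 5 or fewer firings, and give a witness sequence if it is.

step 1: fire T2:  (A=0, B=2, C=0, D=2, E=2, F=1, G=4) → (A=0, B=2, C=2, D=2, E=4, F=1, G=3)
step 2: fire T2:  (A=0, B=2, C=2, D=2, E=4, F=1, G=3) → (A=0, B=2, C=4, D=2, E=6, F=1, G=2)
step 3: fire T2:  (A=0, B=2, C=4, D=2, E=6, F=1, G=2) → (A=0, B=2, C=6, D=2, E=8, F=1, G=1)
step 4: fire T2:  (A=0, B=2, C=6, D=2, E=8, F=1, G=1) → (A=0, B=2, C=8, D=2, E=10, F=1, G=0)
step 5: fire T3:  (A=0, B=2, C=8, D=2, E=10, F=1, G=0) → (A=2, B=2, C=7, D=2, E=7, F=1, G=2)

YES — reachable via ⟨T2, T2, T2, T2, T3⟩ (5 firings)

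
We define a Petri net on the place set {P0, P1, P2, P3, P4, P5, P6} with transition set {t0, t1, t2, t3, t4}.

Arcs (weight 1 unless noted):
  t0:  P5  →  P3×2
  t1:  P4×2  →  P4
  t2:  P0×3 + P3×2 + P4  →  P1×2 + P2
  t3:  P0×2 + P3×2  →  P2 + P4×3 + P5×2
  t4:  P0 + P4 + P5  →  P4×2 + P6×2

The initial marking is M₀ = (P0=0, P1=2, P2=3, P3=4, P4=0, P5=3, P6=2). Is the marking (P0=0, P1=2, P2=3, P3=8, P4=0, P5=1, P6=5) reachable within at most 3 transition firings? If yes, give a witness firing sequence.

depth 0: 1 marking
depth 1: 2 markings reached so far
depth 2: 3 markings reached so far
depth 3: 4 markings reached so far
target is not among the 4 markings reachable within 3 steps

NO — not reachable within 3 firings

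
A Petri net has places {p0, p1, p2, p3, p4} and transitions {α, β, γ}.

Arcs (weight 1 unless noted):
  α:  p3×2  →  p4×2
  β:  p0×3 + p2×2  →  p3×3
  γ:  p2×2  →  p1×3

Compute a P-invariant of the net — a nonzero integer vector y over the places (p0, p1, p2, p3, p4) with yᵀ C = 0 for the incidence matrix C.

Incidence matrix C (rows=places, cols=transitions):
        α    β    γ
   p0   0   -3    0
   p1   0    0    3
   p2   0   -2   -2
   p3  -2    3    0
   p4   2    0    0

Candidate y = [2, -2, -3, 0, 0]; check y·C column-wise:
  col α: 2·0 + -2·0 + -3·0 + 0·-2 + 0·2 = 0
  col β: 2·-3 + -2·0 + -3·-2 + 0·3 = 0
  col γ: 2·0 + -2·3 + -3·-2 = 0

y = (p0:2, p1:-2, p2:-3, p3:0, p4:0)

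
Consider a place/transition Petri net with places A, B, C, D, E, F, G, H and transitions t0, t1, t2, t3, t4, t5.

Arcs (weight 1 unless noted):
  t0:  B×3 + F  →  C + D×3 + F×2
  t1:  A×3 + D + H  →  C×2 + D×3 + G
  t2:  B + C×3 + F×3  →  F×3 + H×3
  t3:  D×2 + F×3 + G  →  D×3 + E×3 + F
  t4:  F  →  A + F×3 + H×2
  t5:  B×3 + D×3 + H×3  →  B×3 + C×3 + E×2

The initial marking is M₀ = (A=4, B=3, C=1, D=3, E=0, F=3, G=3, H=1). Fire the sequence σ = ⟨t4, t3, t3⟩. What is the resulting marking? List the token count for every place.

step 1: fire t4:  (A=4, B=3, C=1, D=3, E=0, F=3, G=3, H=1) → (A=5, B=3, C=1, D=3, E=0, F=5, G=3, H=3)
step 2: fire t3:  (A=5, B=3, C=1, D=3, E=0, F=5, G=3, H=3) → (A=5, B=3, C=1, D=4, E=3, F=3, G=2, H=3)
step 3: fire t3:  (A=5, B=3, C=1, D=4, E=3, F=3, G=2, H=3) → (A=5, B=3, C=1, D=5, E=6, F=1, G=1, H=3)

(A=5, B=3, C=1, D=5, E=6, F=1, G=1, H=3)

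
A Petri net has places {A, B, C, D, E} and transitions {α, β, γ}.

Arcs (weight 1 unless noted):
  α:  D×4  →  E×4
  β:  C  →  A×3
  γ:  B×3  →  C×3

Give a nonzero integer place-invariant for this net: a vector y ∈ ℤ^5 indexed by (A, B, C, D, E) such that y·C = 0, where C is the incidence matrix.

y = (A:1, B:3, C:3, D:0, E:0)

Incidence matrix C (rows=places, cols=transitions):
        α    β    γ
    A   0    3    0
    B   0    0   -3
    C   0   -1    3
    D  -4    0    0
    E   4    0    0

Candidate y = [1, 3, 3, 0, 0]; check y·C column-wise:
  col α: 1·0 + 3·0 + 3·0 + 0·-4 + 0·4 = 0
  col β: 1·3 + 3·0 + 3·-1 = 0
  col γ: 1·0 + 3·-3 + 3·3 = 0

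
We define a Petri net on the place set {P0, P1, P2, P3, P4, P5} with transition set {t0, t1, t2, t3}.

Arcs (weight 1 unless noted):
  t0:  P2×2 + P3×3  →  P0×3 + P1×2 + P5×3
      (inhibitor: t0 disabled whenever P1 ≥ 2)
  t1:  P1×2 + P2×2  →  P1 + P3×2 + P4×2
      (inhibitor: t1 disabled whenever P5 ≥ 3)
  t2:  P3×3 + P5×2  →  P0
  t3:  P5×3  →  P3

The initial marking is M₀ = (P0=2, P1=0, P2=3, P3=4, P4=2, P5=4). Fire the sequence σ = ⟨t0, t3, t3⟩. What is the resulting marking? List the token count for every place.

step 1: fire t0:  (P0=2, P1=0, P2=3, P3=4, P4=2, P5=4) → (P0=5, P1=2, P2=1, P3=1, P4=2, P5=7)
step 2: fire t3:  (P0=5, P1=2, P2=1, P3=1, P4=2, P5=7) → (P0=5, P1=2, P2=1, P3=2, P4=2, P5=4)
step 3: fire t3:  (P0=5, P1=2, P2=1, P3=2, P4=2, P5=4) → (P0=5, P1=2, P2=1, P3=3, P4=2, P5=1)

(P0=5, P1=2, P2=1, P3=3, P4=2, P5=1)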